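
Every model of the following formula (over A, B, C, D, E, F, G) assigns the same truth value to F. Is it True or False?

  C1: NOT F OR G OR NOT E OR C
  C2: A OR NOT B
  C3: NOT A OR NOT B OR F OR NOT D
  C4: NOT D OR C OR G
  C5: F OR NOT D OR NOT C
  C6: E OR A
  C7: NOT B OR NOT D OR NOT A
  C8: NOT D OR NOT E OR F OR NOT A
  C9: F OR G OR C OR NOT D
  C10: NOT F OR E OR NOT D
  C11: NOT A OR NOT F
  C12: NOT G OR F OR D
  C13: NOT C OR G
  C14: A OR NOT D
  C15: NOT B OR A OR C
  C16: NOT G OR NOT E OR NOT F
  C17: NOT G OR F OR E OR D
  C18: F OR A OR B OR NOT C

False

Suppose F = true.
(NOT A) alone gives A = false.
(NOT B) alone gives B = false.
(E) alone gives E = true.
(NOT D) alone gives D = false.
(NOT G) alone gives G = false.
(C) alone gives C = true.
Now (NOT C) is unsatisfied and unit — conflict.
So every satisfying assignment has F = False.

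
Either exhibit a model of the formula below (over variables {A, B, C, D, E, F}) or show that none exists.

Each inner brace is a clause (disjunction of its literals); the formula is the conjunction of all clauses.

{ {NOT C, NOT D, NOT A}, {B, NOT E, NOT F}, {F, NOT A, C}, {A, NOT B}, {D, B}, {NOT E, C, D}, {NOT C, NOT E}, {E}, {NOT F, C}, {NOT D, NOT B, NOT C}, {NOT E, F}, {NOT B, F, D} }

UNSATISFIABLE

The clause (E) is unit, so E = true.
The clause (NOT C) is unit, so C = false.
The clause (D) is unit, so D = true.
The clause (NOT F) is unit, so F = false.
That conflicts with the unit clause (F).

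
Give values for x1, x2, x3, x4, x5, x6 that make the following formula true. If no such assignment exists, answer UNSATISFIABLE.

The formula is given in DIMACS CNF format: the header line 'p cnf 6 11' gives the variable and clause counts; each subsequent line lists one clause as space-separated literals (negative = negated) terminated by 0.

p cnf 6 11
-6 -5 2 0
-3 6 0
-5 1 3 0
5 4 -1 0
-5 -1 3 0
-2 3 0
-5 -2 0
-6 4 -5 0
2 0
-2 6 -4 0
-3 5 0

(x2) alone gives x2 = True.
(x3) alone gives x3 = True.
(x6) alone gives x6 = True.
(¬x5) alone gives x5 = False.
Now (x5) is unsatisfied and unit — conflict.

UNSATISFIABLE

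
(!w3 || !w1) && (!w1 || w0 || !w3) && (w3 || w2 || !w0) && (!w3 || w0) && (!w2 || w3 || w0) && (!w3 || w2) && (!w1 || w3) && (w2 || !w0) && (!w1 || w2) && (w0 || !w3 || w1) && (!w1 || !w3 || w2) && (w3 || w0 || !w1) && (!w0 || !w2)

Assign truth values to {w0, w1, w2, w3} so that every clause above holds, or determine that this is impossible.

w0 ↦ false; w1 ↦ false; w2 ↦ false; w3 ↦ false

Suppose w3 = false.
The clause (!w1) is unit, so w1 = false.
Suppose w2 = false.
The clause (!w0) is unit, so w0 = false.
All clauses are satisfied.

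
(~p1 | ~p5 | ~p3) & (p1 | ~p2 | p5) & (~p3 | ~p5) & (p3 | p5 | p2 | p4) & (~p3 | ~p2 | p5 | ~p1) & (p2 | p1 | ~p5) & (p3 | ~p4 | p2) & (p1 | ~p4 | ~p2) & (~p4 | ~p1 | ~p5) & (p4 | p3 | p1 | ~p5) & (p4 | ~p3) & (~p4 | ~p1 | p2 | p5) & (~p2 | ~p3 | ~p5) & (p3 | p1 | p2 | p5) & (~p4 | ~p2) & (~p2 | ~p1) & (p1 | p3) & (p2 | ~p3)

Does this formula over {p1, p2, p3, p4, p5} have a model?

Satisfiable

Case p3 = 0:
Unit clause (p1) forces p1 = 1.
Unit clause (~p2) forces p2 = 0.
Unit clause (~p4) forces p4 = 0.
Unit clause (p5) forces p5 = 1.
All clauses are satisfied.
A satisfying assignment: p1=1; p2=0; p3=0; p4=0; p5=1.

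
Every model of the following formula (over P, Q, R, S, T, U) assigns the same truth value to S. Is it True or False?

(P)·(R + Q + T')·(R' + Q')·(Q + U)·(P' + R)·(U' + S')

Suppose S = 1.
From the singleton clause (P), P = 1.
From the singleton clause (R), R = 1.
From the singleton clause (Q'), Q = 0.
From the singleton clause (U), U = 1.
But (U') is also a unit clause — contradiction.
So every satisfying assignment has S = False.

False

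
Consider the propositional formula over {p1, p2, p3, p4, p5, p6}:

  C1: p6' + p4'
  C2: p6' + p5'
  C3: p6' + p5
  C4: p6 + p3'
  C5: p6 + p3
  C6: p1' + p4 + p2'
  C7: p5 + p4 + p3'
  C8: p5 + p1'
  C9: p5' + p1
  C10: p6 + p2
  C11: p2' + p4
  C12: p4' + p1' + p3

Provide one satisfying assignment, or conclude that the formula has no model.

UNSATISFIABLE

Suppose p6 = 0.
Unit clause (p3') forces p3 = 0.
That conflicts with the unit clause (p3).
So p6 must be the other value — set p6 = 1.
Unit clause (p4') forces p4 = 0.
Unit clause (p5') forces p5 = 0.
That conflicts with the unit clause (p5).
Both values of p6 lead to a conflict.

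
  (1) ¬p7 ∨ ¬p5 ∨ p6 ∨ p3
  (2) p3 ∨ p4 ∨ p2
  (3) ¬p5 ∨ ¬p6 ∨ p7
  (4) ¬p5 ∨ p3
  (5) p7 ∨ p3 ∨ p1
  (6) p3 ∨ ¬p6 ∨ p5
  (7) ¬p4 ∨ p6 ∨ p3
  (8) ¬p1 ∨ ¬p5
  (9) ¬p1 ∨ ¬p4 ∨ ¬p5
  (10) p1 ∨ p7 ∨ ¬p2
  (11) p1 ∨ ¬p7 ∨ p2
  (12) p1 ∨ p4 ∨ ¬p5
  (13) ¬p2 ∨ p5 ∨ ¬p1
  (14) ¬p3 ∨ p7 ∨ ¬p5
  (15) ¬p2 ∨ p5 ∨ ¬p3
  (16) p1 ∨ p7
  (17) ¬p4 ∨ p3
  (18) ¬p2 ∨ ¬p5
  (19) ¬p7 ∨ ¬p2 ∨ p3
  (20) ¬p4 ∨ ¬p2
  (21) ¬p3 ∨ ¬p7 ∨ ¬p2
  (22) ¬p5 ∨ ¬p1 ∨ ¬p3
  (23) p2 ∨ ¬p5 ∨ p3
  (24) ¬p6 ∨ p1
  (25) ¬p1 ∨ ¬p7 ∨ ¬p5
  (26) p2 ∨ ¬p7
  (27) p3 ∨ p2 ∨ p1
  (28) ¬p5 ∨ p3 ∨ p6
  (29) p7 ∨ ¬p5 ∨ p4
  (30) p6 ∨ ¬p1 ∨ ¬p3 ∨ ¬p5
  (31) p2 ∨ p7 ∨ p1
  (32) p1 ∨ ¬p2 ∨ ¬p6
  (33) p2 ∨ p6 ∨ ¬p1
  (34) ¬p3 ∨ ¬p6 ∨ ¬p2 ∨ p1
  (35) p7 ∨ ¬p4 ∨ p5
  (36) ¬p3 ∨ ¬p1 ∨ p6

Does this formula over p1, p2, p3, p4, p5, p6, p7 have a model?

Satisfiable

Branch on p5: set p5 = False.
Branch on p3: set p3 = True.
Unit clause (¬p2) forces p2 = False.
Unit clause (¬p7) forces p7 = False.
Unit clause (p1) forces p1 = True.
Unit clause (p6) forces p6 = True.
Unit clause (¬p4) forces p4 = False.
All clauses are satisfied.
A satisfying assignment: p1: True, p2: False, p3: True, p4: False, p5: False, p6: True, p7: False.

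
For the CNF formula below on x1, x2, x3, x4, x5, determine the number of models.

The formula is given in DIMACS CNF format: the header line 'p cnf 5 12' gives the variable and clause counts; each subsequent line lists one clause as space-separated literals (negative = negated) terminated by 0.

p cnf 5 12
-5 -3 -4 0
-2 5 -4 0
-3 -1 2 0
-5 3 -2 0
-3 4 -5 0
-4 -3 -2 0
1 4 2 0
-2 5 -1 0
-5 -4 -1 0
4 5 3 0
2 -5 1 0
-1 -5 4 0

4

There are 2^5 = 32 truth assignments over (x1, x2, x3, x4, x5).
Split on x5. With x5 = True, the clauses containing x5 are satisfied and ¬x5 drops from the rest; 0 of the 2^4 = 16 assignments to the other variables satisfy what remains.
With x5 = False, by the same count on the reduced clause set, 4 assignments work.
(One model: x1=F, x2=F, x3=F, x4=T, x5=F.)
Total: 0 + 4 = 4.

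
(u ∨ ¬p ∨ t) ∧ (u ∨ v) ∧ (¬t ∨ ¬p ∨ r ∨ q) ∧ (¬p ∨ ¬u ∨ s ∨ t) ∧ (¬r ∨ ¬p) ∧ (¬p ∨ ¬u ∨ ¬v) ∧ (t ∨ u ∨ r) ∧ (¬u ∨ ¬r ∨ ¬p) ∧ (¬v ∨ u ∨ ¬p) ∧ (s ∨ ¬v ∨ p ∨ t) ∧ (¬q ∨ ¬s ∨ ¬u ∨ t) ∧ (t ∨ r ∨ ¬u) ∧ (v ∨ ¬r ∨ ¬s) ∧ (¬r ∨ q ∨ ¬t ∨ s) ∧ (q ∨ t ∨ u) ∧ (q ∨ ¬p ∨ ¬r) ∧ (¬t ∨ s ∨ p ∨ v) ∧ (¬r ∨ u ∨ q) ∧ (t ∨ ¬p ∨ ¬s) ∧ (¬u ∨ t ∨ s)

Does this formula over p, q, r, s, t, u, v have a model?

Branch on u: set u = False.
Unit clause (v) forces v = True.
Unit clause (¬p) forces p = False.
Branch on t: set t = True.
Branch on r: set r = False.
All clauses hold; q, s can take either value.
A satisfying assignment: p ↦ False,  q ↦ True,  r ↦ False,  s ↦ True,  t ↦ True,  u ↦ False,  v ↦ True.

Satisfiable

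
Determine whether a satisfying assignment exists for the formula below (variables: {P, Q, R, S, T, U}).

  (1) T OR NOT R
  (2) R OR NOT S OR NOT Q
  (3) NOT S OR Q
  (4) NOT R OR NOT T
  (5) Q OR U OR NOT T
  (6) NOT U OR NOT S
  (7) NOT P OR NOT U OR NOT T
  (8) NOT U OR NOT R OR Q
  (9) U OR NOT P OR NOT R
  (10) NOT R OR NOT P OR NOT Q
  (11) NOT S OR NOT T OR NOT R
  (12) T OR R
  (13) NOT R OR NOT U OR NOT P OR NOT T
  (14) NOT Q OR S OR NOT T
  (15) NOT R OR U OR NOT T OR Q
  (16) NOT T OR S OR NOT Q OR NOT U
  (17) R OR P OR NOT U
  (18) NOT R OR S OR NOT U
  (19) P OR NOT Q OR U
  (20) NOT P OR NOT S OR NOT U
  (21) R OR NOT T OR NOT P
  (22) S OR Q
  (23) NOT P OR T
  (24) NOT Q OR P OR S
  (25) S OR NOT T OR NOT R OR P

Unsatisfiable

Try T = true.
From the singleton clause (NOT R), R = false.
From the singleton clause (NOT P), P = false.
From the singleton clause (NOT U), U = false.
From the singleton clause (Q), Q = true.
But (NOT Q) is also a unit clause — contradiction.
That branch fails; take T = false instead.
From the singleton clause (NOT R), R = false.
But (R) is also a unit clause — contradiction.
Both values of T lead to a conflict.
No assignment satisfies every clause.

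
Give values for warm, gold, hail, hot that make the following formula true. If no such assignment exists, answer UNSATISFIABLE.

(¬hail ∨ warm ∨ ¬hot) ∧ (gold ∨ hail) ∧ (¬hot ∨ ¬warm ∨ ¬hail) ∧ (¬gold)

From the singleton clause (¬gold), gold = False.
From the singleton clause (hail), hail = True.
Case warm = True:
From the singleton clause (¬hot), hot = False.
Every clause now holds.

warm: True, gold: False, hail: True, hot: False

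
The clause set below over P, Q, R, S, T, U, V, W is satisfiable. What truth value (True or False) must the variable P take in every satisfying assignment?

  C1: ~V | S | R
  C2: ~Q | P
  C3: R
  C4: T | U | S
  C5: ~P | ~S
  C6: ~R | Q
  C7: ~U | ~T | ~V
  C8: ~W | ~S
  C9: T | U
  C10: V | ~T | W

True

Suppose P = 0.
The clause (~Q) is unit, so Q = 0.
The clause (R) is unit, so R = 1.
Now (~R) is unsatisfied and unit — conflict.
So every satisfying assignment has P = True.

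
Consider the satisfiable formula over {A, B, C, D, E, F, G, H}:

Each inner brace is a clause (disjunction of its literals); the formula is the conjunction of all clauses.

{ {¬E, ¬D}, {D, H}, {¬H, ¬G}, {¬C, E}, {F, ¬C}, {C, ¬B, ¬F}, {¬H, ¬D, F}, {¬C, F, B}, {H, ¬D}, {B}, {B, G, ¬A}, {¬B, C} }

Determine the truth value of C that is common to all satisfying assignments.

True

Suppose C = False.
Unit clause (B) forces B = True.
Now (¬B) is unsatisfied and unit — conflict.
So every satisfying assignment has C = True.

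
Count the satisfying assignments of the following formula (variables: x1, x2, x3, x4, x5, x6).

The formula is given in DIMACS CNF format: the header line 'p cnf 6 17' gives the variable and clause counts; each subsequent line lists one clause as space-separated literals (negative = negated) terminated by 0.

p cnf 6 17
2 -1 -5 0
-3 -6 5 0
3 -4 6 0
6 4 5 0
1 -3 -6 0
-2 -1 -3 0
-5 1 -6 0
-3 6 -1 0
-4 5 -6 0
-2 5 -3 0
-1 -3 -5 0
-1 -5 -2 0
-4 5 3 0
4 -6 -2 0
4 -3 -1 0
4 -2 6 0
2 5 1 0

There are 2^6 = 64 truth assignments over (x1, x2, x3, x4, x5, x6).
Split on x2. With x2 = True, the clauses containing x2 are satisfied and ¬x2 drops from the rest; 1 of the 2^5 = 32 assignments to the other variables satisfy what remains.
With x2 = False, by the same count on the reduced clause set, 4 assignments work.
(One model: x1=F, x2=F, x3=F, x4=F, x5=T, x6=F.)
Total: 1 + 4 = 5.

5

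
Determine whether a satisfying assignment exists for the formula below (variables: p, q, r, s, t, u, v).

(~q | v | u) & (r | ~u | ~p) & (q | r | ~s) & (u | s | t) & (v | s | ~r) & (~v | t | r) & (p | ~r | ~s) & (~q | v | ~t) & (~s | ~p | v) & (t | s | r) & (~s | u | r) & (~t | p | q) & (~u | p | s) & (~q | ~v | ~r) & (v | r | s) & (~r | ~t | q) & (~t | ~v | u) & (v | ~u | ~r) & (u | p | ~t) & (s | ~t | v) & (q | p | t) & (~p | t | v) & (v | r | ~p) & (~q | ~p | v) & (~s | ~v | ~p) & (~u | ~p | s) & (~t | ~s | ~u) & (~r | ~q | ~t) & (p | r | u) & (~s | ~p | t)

Satisfiable

Branch on q: set q = 1.
Branch on v: set v = 0.
(u) alone gives u = 1.
(~t) alone gives t = 0.
(~r) alone gives r = 0.
(~p) alone gives p = 0.
(s) alone gives s = 1.
All clauses are satisfied.
A satisfying assignment: p ↦ 0; q ↦ 1; r ↦ 0; s ↦ 1; t ↦ 0; u ↦ 1; v ↦ 0.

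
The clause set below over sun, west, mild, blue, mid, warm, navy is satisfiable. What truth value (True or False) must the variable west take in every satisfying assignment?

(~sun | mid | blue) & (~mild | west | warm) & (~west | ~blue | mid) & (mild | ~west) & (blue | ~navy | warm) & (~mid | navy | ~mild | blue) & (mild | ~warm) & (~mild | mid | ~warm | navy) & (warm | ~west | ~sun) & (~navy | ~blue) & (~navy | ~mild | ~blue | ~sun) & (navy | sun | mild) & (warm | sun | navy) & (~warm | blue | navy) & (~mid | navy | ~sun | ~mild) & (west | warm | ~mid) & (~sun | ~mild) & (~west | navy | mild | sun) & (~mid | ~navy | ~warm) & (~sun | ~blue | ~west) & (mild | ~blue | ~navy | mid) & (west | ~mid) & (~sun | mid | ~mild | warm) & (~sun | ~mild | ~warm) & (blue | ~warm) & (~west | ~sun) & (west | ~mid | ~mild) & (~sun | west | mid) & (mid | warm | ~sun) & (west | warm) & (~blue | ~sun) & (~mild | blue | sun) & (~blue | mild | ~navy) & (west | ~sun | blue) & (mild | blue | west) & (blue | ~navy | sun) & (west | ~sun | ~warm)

True

Suppose west = 0.
Unit clause (~mid) forces mid = 0.
Unit clause (~sun) forces sun = 0.
Unit clause (warm) forces warm = 1.
Unit clause (mild) forces mild = 1.
Unit clause (navy) forces navy = 1.
Unit clause (~blue) forces blue = 0.
But (blue) is also a unit clause — contradiction.
So every satisfying assignment has west = True.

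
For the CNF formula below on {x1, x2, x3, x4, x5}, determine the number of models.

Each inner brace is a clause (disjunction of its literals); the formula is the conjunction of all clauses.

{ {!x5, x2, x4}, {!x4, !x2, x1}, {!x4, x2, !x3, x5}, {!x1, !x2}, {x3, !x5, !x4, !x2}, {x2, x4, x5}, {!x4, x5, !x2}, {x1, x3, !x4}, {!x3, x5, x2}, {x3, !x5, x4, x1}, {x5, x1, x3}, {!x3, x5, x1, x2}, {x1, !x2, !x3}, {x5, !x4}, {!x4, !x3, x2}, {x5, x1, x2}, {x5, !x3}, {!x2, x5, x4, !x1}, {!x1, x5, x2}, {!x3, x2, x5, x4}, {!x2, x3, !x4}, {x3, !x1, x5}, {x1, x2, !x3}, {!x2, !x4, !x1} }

There are 2^5 = 32 truth assignments over (x1, x2, x3, x4, x5).
Split on x4. With x4 = true, the clauses containing x4 are satisfied and !x4 drops from the rest; 1 of the 2^4 = 16 assignments to the other variables satisfy what remains.
With x4 = false, by the same count on the reduced clause set, 0 assignments work.
(One model: x1=T, x2=F, x3=F, x4=T, x5=T.)
Total: 1 + 0 = 1.

1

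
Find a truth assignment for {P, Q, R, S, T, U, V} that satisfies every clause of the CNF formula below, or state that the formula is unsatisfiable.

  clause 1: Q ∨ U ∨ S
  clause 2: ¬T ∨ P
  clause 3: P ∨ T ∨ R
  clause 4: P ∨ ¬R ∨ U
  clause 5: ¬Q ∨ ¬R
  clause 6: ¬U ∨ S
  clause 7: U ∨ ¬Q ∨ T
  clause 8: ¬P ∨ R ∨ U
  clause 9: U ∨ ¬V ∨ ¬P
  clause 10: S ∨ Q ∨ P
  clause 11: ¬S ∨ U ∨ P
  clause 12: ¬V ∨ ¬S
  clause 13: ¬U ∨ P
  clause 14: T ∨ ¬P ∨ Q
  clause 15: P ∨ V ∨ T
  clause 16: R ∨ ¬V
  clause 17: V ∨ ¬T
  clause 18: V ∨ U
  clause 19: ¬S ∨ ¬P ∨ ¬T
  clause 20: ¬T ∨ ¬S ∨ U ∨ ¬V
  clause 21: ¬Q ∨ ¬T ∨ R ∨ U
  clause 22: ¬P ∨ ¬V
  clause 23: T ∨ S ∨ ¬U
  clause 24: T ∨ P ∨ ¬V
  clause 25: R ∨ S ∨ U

Branch on T: set T = False.
Branch on P: set P = True.
The clause (Q) is unit, so Q = True.
The clause (¬R) is unit, so R = False.
The clause (U) is unit, so U = True.
The clause (S) is unit, so S = True.
The clause (¬V) is unit, so V = False.
This assignment satisfies each clause.

P=True,  Q=True,  R=False,  S=True,  T=False,  U=True,  V=False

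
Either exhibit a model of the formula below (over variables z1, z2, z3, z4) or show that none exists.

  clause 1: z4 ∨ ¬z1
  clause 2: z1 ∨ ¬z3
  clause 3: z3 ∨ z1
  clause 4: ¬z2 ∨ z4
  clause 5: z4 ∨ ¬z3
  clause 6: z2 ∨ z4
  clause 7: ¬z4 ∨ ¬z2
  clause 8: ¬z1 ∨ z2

UNSATISFIABLE

Try z4 = True.
(¬z2) alone gives z2 = False.
(¬z1) alone gives z1 = False.
(¬z3) alone gives z3 = False.
That conflicts with the unit clause (z3).
Undo z4 and try z4 = False.
(¬z1) alone gives z1 = False.
(¬z3) alone gives z3 = False.
That conflicts with the unit clause (z3).
Both values of z4 lead to a conflict.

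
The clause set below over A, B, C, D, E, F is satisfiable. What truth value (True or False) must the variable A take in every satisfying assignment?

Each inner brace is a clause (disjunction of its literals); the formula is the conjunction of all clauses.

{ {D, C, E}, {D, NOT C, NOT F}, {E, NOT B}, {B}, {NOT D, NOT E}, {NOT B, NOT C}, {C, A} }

Suppose A = false.
From the singleton clause (B), B = true.
From the singleton clause (E), E = true.
From the singleton clause (NOT D), D = false.
From the singleton clause (NOT C), C = false.
That conflicts with the unit clause (C).
So every satisfying assignment has A = True.

True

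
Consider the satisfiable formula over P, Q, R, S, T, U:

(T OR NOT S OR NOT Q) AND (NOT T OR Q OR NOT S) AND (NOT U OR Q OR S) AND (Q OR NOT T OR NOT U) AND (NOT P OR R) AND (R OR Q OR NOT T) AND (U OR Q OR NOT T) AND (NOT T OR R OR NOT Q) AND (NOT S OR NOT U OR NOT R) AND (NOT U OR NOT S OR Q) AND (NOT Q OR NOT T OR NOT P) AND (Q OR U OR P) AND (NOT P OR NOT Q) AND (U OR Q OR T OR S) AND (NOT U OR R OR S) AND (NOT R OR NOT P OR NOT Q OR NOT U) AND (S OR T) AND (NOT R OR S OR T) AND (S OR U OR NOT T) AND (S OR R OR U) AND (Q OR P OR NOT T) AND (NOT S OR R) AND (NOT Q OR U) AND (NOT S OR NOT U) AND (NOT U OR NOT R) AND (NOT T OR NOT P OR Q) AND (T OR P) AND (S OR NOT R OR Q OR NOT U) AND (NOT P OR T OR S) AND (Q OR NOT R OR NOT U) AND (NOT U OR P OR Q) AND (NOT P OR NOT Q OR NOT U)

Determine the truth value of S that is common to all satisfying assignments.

Suppose S = false.
(T) alone gives T = true.
(U) alone gives U = true.
(Q) alone gives Q = true.
(R) alone gives R = true.
Now (NOT R) is unsatisfied and unit — conflict.
So every satisfying assignment has S = True.

True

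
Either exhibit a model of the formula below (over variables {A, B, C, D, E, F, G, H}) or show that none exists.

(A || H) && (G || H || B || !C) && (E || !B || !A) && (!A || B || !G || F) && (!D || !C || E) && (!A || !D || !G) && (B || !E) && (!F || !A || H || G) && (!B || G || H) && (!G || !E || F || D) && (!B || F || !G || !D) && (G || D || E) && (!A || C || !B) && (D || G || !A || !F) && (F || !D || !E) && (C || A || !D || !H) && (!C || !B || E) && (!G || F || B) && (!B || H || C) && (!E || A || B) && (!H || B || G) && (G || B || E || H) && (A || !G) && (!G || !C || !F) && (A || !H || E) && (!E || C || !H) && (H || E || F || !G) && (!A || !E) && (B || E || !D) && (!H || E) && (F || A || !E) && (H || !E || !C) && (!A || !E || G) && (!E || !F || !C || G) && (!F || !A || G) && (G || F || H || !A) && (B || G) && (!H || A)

Try A = true.
(!E) alone gives E = false.
(!B) alone gives B = false.
(!D) alone gives D = false.
(G) alone gives G = true.
(F) alone gives F = true.
(!C) alone gives C = false.
(!H) alone gives H = false.
Every clause now holds.

A ↦ true, B ↦ false, C ↦ false, D ↦ false, E ↦ false, F ↦ true, G ↦ true, H ↦ false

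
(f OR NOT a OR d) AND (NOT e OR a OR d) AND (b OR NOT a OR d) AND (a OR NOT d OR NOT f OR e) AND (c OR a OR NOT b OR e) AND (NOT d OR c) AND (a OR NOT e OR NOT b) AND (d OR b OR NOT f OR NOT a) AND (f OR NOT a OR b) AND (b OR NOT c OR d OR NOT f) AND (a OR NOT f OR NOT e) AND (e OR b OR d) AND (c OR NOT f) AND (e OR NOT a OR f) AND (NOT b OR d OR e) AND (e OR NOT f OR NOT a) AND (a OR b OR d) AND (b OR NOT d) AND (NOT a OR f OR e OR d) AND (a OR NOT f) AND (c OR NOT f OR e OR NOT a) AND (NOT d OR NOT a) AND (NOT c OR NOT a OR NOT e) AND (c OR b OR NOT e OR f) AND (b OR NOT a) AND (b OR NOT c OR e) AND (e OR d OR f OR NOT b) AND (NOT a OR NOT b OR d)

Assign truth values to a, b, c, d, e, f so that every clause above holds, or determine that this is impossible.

a: false,  b: true,  c: true,  d: true,  e: false,  f: false

Suppose d = true.
(c) alone gives c = true.
(b) alone gives b = true.
(NOT a) alone gives a = false.
(NOT e) alone gives e = false.
(NOT f) alone gives f = false.
This assignment satisfies each clause.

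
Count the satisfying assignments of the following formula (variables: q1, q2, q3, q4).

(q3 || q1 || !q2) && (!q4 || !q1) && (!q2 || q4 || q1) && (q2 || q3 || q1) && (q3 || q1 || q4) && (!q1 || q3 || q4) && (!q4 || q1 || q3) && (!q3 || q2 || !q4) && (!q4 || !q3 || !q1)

There are 2^4 = 16 truth assignments over (q1, q2, q3, q4).
Split on q2. With q2 = true, the clauses containing q2 are satisfied and !q2 drops from the rest; 2 of the 2^3 = 8 assignments to the other variables satisfy what remains.
With q2 = false, by the same count on the reduced clause set, 2 assignments work.
(One model: q1=F, q2=F, q3=T, q4=F.)
Total: 2 + 2 = 4.

4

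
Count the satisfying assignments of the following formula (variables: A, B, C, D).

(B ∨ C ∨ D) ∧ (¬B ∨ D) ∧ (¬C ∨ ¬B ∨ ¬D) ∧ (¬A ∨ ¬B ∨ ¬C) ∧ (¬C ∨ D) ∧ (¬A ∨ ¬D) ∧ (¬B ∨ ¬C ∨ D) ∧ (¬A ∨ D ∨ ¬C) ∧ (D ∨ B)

3

There are 2^4 = 16 truth assignments over (A, B, C, D).
Split on C. With C = True, the clauses containing C are satisfied and ¬C drops from the rest; 1 of the 2^3 = 8 assignments to the other variables satisfy what remains.
With C = False, by the same count on the reduced clause set, 2 assignments work.
(One model: A=F, B=F, C=F, D=T.)
Total: 1 + 2 = 3.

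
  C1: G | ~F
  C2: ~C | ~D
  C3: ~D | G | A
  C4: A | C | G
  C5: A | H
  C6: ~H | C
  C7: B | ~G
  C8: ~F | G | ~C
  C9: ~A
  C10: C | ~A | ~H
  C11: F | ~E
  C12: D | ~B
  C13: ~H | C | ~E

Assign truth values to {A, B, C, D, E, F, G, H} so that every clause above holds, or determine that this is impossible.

The clause (~A) is unit, so A = 0.
The clause (H) is unit, so H = 1.
The clause (C) is unit, so C = 1.
The clause (~D) is unit, so D = 0.
The clause (~B) is unit, so B = 0.
The clause (~G) is unit, so G = 0.
The clause (~F) is unit, so F = 0.
The clause (~E) is unit, so E = 0.
This assignment satisfies each clause.

A ↦ 0; B ↦ 0; C ↦ 1; D ↦ 0; E ↦ 0; F ↦ 0; G ↦ 0; H ↦ 1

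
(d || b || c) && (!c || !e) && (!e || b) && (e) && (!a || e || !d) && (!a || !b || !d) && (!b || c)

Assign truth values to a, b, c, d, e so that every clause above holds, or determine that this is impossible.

UNSATISFIABLE

Unit clause (e) forces e = true.
Unit clause (!c) forces c = false.
Unit clause (b) forces b = true.
That conflicts with the unit clause (!b).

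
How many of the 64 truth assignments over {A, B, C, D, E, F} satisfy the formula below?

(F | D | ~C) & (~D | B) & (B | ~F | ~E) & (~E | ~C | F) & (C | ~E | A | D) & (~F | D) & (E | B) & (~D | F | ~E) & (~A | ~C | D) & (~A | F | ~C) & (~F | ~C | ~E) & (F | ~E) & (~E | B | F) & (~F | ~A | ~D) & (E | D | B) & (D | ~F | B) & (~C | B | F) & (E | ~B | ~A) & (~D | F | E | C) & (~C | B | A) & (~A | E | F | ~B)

There are 2^6 = 64 truth assignments over (A, B, C, D, E, F).
Split on C. With C = 1, the clauses containing C are satisfied and ~C drops from the rest; 2 of the 2^5 = 32 assignments to the other variables satisfy what remains.
With C = 0, by the same count on the reduced clause set, 3 assignments work.
(One model: A=F, B=T, C=F, D=F, E=F, F=F.)
Total: 2 + 3 = 5.

5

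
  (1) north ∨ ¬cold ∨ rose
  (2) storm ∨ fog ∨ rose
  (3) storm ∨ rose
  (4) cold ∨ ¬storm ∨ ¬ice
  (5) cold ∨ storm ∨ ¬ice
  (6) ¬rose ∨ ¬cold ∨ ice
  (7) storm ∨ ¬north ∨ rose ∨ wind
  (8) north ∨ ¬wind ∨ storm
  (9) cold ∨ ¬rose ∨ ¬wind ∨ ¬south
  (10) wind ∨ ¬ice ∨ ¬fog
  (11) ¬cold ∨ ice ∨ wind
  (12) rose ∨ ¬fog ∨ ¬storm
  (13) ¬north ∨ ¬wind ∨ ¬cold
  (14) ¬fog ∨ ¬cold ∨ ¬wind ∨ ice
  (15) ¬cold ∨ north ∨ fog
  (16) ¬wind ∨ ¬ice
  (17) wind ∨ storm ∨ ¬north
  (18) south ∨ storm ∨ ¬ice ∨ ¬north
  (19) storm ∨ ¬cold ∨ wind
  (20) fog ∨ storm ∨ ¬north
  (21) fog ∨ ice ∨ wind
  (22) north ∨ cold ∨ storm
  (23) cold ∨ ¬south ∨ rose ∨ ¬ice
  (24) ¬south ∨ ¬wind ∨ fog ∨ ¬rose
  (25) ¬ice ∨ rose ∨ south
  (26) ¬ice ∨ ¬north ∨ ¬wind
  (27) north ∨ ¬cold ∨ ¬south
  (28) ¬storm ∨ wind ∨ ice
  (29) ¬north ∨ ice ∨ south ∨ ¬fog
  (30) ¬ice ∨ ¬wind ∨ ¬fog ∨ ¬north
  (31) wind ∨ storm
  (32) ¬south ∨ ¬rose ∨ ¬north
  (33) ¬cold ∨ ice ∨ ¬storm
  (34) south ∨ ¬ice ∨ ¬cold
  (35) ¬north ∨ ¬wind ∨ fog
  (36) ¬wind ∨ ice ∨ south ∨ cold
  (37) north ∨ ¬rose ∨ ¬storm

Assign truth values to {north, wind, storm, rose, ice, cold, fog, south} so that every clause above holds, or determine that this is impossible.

Suppose storm = True.
Suppose cold = True.
(ice) alone gives ice = True.
(¬wind) alone gives wind = False.
(¬fog) alone gives fog = False.
(north) alone gives north = True.
(south) alone gives south = True.
(¬rose) alone gives rose = False.
All clauses are satisfied.

north ↦ True; wind ↦ False; storm ↦ True; rose ↦ False; ice ↦ True; cold ↦ True; fog ↦ False; south ↦ True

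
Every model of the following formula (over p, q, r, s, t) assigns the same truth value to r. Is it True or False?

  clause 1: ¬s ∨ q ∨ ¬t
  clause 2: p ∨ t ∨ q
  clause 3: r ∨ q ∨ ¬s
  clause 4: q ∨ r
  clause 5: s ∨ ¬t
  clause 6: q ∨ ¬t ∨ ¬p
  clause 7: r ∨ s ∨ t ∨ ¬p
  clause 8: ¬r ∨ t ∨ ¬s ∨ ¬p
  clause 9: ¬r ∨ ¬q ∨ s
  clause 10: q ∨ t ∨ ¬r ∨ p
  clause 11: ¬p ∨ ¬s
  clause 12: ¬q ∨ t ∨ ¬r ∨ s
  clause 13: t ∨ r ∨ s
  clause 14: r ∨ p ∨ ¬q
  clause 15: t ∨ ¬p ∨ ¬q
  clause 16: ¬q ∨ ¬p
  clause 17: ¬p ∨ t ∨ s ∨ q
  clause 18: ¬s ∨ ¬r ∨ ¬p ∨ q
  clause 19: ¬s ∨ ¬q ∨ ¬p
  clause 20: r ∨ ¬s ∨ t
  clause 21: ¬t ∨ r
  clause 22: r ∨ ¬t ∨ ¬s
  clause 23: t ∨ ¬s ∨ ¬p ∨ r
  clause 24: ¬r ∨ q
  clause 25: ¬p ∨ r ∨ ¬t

True

Suppose r = False.
The clause (q) is unit, so q = True.
The clause (p) is unit, so p = True.
But (¬p) is also a unit clause — contradiction.
So every satisfying assignment has r = True.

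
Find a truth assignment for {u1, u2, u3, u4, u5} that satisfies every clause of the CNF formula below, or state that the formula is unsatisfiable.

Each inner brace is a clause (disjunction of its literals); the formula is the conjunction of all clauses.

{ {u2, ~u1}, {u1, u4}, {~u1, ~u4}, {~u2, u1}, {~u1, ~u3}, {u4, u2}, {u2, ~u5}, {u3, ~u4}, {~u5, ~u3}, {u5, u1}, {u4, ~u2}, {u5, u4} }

UNSATISFIABLE

Try u2 = 1.
(u1) alone gives u1 = 1.
(~u4) alone gives u4 = 0.
That conflicts with the unit clause (u4).
So u2 must be the other value — set u2 = 0.
(~u1) alone gives u1 = 0.
(u4) alone gives u4 = 1.
(~u5) alone gives u5 = 0.
That conflicts with the unit clause (u5).
Neither u2 = 1 nor u2 = 0 works.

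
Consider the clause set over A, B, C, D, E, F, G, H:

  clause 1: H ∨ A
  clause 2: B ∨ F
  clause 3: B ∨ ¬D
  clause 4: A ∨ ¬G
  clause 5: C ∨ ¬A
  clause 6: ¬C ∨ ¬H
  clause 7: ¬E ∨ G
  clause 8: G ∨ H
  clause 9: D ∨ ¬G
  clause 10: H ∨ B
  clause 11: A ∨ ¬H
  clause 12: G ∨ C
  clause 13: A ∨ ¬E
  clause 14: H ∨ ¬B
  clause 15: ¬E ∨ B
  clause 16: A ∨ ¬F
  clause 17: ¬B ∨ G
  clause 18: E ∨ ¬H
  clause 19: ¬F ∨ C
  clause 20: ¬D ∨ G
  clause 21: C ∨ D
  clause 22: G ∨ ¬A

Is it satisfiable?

Suppose H = True.
From the singleton clause (¬C), C = False.
From the singleton clause (¬A), A = False.
But (A) is also a unit clause — contradiction.
So H must be the other value — set H = False.
From the singleton clause (A), A = True.
From the singleton clause (C), C = True.
From the singleton clause (G), G = True.
From the singleton clause (D), D = True.
From the singleton clause (B), B = True.
But (¬B) is also a unit clause — contradiction.
Both values of H lead to a conflict.
No assignment satisfies every clause.

No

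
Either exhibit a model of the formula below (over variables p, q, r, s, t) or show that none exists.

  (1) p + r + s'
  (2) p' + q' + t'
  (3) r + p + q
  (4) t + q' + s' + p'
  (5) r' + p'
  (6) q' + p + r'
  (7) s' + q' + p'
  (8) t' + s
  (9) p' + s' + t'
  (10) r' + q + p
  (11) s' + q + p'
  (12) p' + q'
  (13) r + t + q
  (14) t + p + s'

Case r = 0:
Case p = 0:
(s') alone gives s = 0.
(q) alone gives q = 1.
(t') alone gives t = 0.
This assignment satisfies each clause.

p=0,  q=1,  r=0,  s=0,  t=0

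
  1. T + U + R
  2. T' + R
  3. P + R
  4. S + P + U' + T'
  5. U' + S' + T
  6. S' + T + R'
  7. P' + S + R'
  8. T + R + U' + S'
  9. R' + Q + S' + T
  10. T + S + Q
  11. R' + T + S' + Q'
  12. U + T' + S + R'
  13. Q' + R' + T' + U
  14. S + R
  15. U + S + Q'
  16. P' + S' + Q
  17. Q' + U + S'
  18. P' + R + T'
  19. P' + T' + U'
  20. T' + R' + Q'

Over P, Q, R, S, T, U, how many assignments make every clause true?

3

There are 2^6 = 64 truth assignments over (P, Q, R, S, T, U).
Split on S. With S = 1, the clauses containing S are satisfied and S' drops from the rest; 2 of the 2^5 = 32 assignments to the other variables satisfy what remains.
With S = 0, by the same count on the reduced clause set, 1 assignment works.
(One model: P=F, Q=F, R=T, S=T, T=T, U=F.)
Total: 2 + 1 = 3.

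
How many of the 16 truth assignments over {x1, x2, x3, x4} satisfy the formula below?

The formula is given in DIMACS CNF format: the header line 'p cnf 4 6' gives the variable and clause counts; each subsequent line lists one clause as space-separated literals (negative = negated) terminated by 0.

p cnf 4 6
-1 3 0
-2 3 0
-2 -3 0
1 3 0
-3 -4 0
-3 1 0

1

There are 2^4 = 16 truth assignments over (x1, x2, x3, x4).
Check each against the 6 clauses (columns in the order x1, x2, x3, x4):
  F F F F  ✗ fails (x1 ∨ x3)
  F F F T  ✗ fails (x1 ∨ x3)
  F F T F  ✗ fails (¬x3 ∨ x1)
  F F T T  ✗ fails (¬x3 ∨ ¬x4)
  F T F F  ✗ fails (¬x2 ∨ x3)
  F T F T  ✗ fails (¬x2 ∨ x3)
  F T T F  ✗ fails (¬x2 ∨ ¬x3)
  F T T T  ✗ fails (¬x2 ∨ ¬x3)
  T F F F  ✗ fails (¬x1 ∨ x3)
  T F F T  ✗ fails (¬x1 ∨ x3)
  T F T F  ✓ satisfies all
  T F T T  ✗ fails (¬x3 ∨ ¬x4)
  T T F F  ✗ fails (¬x1 ∨ x3)
  T T F T  ✗ fails (¬x1 ∨ x3)
  T T T F  ✗ fails (¬x2 ∨ ¬x3)
  T T T T  ✗ fails (¬x2 ∨ ¬x3)
1 of the 16 rows is a model.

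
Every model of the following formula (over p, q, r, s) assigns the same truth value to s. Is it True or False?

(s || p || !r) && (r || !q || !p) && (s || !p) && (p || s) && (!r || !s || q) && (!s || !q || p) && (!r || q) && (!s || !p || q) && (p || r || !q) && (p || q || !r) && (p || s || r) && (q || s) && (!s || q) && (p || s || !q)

True

Suppose s = false.
From the singleton clause (!p), p = false.
Now (p) is unsatisfied and unit — conflict.
So every satisfying assignment has s = True.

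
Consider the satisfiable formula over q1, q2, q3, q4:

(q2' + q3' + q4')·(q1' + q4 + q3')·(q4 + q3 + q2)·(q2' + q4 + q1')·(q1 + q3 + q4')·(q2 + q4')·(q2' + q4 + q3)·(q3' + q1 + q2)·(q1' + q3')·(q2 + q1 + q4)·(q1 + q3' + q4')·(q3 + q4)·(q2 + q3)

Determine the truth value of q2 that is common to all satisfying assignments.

True

Suppose q2 = 0.
Unit clause (q4') forces q4 = 0.
Unit clause (q3) forces q3 = 1.
Unit clause (q1') forces q1 = 0.
But (q1) is also a unit clause — contradiction.
So every satisfying assignment has q2 = True.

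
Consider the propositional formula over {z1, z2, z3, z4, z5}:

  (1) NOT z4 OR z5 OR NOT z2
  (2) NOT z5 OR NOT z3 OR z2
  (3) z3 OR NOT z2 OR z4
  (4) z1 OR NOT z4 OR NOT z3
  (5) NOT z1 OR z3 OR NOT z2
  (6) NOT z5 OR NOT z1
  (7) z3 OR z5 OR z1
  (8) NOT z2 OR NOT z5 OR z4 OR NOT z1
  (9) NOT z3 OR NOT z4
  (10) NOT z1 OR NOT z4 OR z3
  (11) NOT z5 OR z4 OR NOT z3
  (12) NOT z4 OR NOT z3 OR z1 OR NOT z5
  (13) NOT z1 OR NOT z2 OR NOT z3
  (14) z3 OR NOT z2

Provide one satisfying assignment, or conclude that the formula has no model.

Try z5 = false.
Try z4 = false.
Try z3 = false.
The clause (NOT z2) is unit, so z2 = false.
The clause (z1) is unit, so z1 = true.
Every clause now holds.

z1: true, z2: false, z3: false, z4: false, z5: false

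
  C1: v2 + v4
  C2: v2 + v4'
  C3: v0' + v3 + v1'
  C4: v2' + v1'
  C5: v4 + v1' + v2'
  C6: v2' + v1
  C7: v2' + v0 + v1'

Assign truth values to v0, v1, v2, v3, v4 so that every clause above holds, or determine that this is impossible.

Branch on v2: set v2 = 1.
Unit clause (v1') forces v1 = 0.
That conflicts with the unit clause (v1).
Undo v2 and try v2 = 0.
Unit clause (v4) forces v4 = 1.
That conflicts with the unit clause (v4').
Either choice for v2 ends in contradiction.

UNSATISFIABLE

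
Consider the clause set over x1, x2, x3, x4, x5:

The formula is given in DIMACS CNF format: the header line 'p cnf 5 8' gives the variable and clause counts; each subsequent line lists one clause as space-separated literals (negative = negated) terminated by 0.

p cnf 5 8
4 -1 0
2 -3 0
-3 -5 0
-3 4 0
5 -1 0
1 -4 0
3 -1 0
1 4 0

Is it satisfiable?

Branch on x4: set x4 = True.
(x1) alone gives x1 = True.
(x5) alone gives x5 = True.
(¬x3) alone gives x3 = False.
That conflicts with the unit clause (x3).
Backtrack on x4: now try x4 = False.
(¬x1) alone gives x1 = False.
That conflicts with the unit clause (x1).
Both values of x4 lead to a conflict.
No assignment satisfies every clause.

No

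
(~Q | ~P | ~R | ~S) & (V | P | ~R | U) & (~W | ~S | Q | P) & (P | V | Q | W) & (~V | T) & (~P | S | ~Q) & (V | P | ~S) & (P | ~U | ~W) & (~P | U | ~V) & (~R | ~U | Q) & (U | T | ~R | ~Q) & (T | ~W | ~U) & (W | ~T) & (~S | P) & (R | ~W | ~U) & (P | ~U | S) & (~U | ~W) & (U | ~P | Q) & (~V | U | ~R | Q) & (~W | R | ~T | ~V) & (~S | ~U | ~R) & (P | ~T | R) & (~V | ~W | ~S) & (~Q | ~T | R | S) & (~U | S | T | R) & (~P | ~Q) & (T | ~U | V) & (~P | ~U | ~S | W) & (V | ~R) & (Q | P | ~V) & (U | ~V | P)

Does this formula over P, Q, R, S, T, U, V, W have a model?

Case V = 0:
From the singleton clause (~R), R = 0.
Case P = 0:
From the singleton clause (~S), S = 0.
From the singleton clause (~U), U = 0.
From the singleton clause (~T), T = 0.
Case Q = 0:
From the singleton clause (W), W = 1.
This assignment satisfies each clause.
A satisfying assignment: P ↦ 0,  Q ↦ 0,  R ↦ 0,  S ↦ 0,  T ↦ 0,  U ↦ 0,  V ↦ 0,  W ↦ 1.

Yes, satisfiable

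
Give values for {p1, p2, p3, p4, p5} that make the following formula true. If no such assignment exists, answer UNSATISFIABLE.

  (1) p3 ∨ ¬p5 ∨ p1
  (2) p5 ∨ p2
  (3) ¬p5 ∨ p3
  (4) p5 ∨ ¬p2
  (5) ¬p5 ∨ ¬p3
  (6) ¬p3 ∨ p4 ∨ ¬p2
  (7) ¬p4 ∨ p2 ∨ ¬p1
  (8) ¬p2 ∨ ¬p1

UNSATISFIABLE

Case p5 = True:
From the singleton clause (p3), p3 = True.
But (¬p3) is also a unit clause — contradiction.
Backtrack on p5: now try p5 = False.
From the singleton clause (p2), p2 = True.
But (¬p2) is also a unit clause — contradiction.
Neither p5 = True nor p5 = False works.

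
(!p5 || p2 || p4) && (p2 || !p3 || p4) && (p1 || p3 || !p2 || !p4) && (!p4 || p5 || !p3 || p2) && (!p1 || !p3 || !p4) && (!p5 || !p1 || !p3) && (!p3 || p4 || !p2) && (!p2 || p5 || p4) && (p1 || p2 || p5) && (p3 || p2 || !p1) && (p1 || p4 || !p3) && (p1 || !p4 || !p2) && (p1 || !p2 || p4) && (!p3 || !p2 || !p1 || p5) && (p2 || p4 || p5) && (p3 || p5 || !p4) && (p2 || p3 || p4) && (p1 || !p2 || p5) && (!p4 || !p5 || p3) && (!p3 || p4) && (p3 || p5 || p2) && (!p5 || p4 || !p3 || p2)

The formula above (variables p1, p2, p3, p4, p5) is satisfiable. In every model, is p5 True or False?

True

Suppose p5 = false.
Try p2 = false.
The clause (p1) is unit, so p1 = true.
The clause (p3) is unit, so p3 = true.
The clause (p4) is unit, so p4 = true.
But (!p4) is also a unit clause — contradiction.
Undo p2 and try p2 = true.
The clause (p4) is unit, so p4 = true.
The clause (p1) is unit, so p1 = true.
The clause (!p3) is unit, so p3 = false.
But (p3) is also a unit clause — contradiction.
Both values of p2 lead to a conflict.
So every satisfying assignment has p5 = True.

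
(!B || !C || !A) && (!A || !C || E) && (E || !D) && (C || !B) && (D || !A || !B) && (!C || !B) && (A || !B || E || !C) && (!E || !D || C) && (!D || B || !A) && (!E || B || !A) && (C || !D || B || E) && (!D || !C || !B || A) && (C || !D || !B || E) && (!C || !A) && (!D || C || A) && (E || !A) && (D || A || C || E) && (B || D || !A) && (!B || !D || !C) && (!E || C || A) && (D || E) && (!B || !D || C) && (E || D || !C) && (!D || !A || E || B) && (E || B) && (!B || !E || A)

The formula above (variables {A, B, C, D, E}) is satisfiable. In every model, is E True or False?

Suppose E = false.
Unit clause (!D) forces D = false.
Now (D) is unsatisfied and unit — conflict.
So every satisfying assignment has E = True.

True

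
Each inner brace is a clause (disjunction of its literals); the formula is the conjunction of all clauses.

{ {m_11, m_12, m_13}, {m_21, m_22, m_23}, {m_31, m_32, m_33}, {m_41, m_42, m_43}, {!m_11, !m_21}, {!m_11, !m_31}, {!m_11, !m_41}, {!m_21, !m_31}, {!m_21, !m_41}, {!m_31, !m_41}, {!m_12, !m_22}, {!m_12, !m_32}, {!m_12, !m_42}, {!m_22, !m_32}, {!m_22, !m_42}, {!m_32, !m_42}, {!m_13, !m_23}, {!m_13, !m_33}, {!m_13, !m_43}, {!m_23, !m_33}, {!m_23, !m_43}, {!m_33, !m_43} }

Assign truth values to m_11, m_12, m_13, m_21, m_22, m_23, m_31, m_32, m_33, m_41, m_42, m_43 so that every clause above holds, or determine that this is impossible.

UNSATISFIABLE

Try m_11 = false.
Try m_12 = true.
From the singleton clause (!m_22), m_22 = false.
From the singleton clause (!m_32), m_32 = false.
From the singleton clause (!m_42), m_42 = false.
Try m_21 = true.
From the singleton clause (!m_31), m_31 = false.
From the singleton clause (m_33), m_33 = true.
From the singleton clause (!m_41), m_41 = false.
From the singleton clause (m_43), m_43 = true.
That conflicts with the unit clause (!m_43).
Undo m_21 and try m_21 = false.
From the singleton clause (m_23), m_23 = true.
From the singleton clause (!m_13), m_13 = false.
From the singleton clause (!m_33), m_33 = false.
From the singleton clause (m_31), m_31 = true.
From the singleton clause (!m_41), m_41 = false.
From the singleton clause (m_43), m_43 = true.
That conflicts with the unit clause (!m_43).
Either choice for m_21 ends in contradiction.
Undo m_12 and try m_12 = false.
From the singleton clause (m_13), m_13 = true.
From the singleton clause (!m_23), m_23 = false.
From the singleton clause (!m_33), m_33 = false.
From the singleton clause (!m_43), m_43 = false.
Try m_21 = true.
From the singleton clause (!m_31), m_31 = false.
From the singleton clause (m_32), m_32 = true.
From the singleton clause (!m_41), m_41 = false.
From the singleton clause (m_42), m_42 = true.
That conflicts with the unit clause (!m_42).
Undo m_21 and try m_21 = false.
From the singleton clause (m_22), m_22 = true.
From the singleton clause (!m_32), m_32 = false.
From the singleton clause (m_31), m_31 = true.
From the singleton clause (!m_41), m_41 = false.
From the singleton clause (m_42), m_42 = true.
That conflicts with the unit clause (!m_42).
Either choice for m_21 ends in contradiction.
Either choice for m_12 ends in contradiction.
Undo m_11 and try m_11 = true.
From the singleton clause (!m_21), m_21 = false.
From the singleton clause (!m_31), m_31 = false.
From the singleton clause (!m_41), m_41 = false.
Try m_22 = true.
From the singleton clause (!m_12), m_12 = false.
From the singleton clause (!m_32), m_32 = false.
From the singleton clause (m_33), m_33 = true.
From the singleton clause (!m_42), m_42 = false.
From the singleton clause (m_43), m_43 = true.
That conflicts with the unit clause (!m_43).
Undo m_22 and try m_22 = false.
From the singleton clause (m_23), m_23 = true.
From the singleton clause (!m_13), m_13 = false.
From the singleton clause (!m_33), m_33 = false.
From the singleton clause (m_32), m_32 = true.
From the singleton clause (!m_12), m_12 = false.
From the singleton clause (!m_42), m_42 = false.
From the singleton clause (m_43), m_43 = true.
That conflicts with the unit clause (!m_43).
Either choice for m_22 ends in contradiction.
Either choice for m_11 ends in contradiction.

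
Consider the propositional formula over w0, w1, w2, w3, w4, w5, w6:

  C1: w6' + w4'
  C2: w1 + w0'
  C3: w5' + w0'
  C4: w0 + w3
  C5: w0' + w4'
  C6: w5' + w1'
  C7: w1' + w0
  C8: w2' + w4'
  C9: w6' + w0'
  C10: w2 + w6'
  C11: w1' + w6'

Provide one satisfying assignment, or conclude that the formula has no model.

w0=0, w1=0, w2=0, w3=1, w4=0, w5=0, w6=0

Case w6 = 0:
Case w1 = 0:
From the singleton clause (w0'), w0 = 0.
From the singleton clause (w3), w3 = 1.
Case w2 = 0:
No clause remains; w4, w5 are free.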